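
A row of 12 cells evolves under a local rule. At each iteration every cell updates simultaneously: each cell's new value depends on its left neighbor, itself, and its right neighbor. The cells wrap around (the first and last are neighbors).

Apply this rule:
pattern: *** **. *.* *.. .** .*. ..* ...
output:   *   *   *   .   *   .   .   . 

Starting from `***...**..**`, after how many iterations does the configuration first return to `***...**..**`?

***...**..**

1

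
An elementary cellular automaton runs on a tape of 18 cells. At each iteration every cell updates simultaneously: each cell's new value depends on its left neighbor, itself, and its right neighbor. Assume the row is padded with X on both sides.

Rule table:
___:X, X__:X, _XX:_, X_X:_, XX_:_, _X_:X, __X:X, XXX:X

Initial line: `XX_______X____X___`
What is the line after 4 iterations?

XX___XXXXXXXXXXXXX

iteration 1: X_XXXXXXXXXXXXXXXX
iteration 2: ___XXXXXXXXXXXXXXX
iteration 3: XXX_XXXXXXXXXXXXXX
iteration 4: XX___XXXXXXXXXXXXX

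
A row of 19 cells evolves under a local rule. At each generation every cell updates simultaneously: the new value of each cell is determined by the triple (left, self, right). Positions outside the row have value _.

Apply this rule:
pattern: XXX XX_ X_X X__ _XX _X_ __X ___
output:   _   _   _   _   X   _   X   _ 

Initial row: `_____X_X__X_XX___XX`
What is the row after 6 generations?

____X__X___XX______

____X____X__X___XX_
___X____X__X___XX__
__X____X__X___XX___
_X____X__X___XX____
X____X__X___XX_____
____X__X___XX______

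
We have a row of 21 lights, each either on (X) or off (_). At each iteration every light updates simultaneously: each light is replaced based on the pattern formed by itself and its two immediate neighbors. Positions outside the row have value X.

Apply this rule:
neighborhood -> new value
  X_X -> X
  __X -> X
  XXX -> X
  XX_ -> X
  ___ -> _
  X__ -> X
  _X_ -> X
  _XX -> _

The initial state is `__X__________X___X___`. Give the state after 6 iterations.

XXXX________XXX_XXX_X
XXXXX______X_XXX_XXX_
XXXXXX____XXX_XXX_XXX
XXXXXXX__X_XXX_XXX_XX
XXXXXXXXXXX_XXX_XXX_X
XXXXXXXXXXXX_XXX_XXX_

XXXXXXXXXXXX_XXX_XXX_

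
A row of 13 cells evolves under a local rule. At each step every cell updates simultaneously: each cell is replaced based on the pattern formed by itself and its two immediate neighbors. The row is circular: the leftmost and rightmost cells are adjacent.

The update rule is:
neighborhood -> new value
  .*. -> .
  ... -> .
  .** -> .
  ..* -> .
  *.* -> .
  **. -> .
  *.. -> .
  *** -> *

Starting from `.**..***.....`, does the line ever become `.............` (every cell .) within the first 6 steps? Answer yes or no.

yes

......*......
.............
all cells are . at step 2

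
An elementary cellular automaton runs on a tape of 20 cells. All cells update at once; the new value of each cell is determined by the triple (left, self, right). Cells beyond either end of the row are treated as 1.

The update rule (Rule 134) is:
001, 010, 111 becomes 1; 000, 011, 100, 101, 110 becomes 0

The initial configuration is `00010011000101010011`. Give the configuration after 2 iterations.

iteration 1: 00110100001101010101
iteration 2: 01000100010001010100

01000100010001010100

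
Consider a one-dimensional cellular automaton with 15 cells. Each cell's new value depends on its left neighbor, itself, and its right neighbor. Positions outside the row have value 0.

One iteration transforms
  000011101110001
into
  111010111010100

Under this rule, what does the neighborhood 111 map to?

At position 5 the neighborhood is 111; the next row has 0 there.

0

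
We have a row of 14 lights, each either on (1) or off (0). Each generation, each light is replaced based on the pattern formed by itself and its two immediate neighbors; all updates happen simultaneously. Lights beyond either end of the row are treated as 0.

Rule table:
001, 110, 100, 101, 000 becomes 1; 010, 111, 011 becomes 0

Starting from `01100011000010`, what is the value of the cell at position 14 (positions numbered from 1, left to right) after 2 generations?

0

10111101111101
01000110000110
position 14 holds 0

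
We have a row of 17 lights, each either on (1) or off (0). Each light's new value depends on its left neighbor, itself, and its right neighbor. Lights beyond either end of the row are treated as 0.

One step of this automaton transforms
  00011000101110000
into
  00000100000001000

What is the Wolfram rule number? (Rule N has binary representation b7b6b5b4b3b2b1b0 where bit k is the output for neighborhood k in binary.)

position 11: 111 → 0  (bit 7 = 0)
position 4: 110 → 0  (bit 6 = 0)
position 9: 101 → 0  (bit 5 = 0)
position 5: 100 → 1  (bit 4 = 1)
position 3: 011 → 0  (bit 3 = 0)
position 8: 010 → 0  (bit 2 = 0)
position 2: 001 → 0  (bit 1 = 0)
position 0: 000 → 0  (bit 0 = 0)
bits b7..b0 = 00010000 = 16

16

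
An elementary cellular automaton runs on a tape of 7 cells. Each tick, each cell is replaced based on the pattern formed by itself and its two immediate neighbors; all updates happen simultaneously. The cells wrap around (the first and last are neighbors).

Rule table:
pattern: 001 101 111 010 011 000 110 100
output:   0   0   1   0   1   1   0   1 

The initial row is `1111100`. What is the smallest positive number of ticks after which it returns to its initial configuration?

1111010
1110000
1101110
1001100
0101010
0000001
1111100

7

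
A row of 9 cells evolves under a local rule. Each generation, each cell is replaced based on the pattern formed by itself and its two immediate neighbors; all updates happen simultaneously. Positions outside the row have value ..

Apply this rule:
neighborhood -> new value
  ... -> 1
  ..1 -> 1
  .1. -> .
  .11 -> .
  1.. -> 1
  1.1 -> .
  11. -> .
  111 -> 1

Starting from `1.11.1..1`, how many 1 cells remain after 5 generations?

4

......11.
111111..1
.1111.11.
1.11....1
....1111.
count of 1: 4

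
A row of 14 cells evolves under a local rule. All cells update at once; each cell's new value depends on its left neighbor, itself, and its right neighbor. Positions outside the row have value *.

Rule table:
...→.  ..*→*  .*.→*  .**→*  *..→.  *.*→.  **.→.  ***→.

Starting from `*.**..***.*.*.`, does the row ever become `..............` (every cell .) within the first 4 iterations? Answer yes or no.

..*..**...*.*.
.**.**...**.*.
.*..*...**..*.
.*.**..**..**.
iteration 4 is .*.**..**..**., still not uniform .

no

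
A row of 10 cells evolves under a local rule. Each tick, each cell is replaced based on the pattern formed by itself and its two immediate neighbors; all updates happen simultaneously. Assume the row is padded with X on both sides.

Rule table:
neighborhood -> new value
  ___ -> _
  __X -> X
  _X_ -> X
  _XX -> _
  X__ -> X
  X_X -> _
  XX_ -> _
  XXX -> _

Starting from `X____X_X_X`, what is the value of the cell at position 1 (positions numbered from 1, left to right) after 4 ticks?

tick 1: _X__XX_X__
tick 2: _XXX___XXX
tick 3: ____X_X___
tick 4: X__XX_XX_X
position 1 holds X

X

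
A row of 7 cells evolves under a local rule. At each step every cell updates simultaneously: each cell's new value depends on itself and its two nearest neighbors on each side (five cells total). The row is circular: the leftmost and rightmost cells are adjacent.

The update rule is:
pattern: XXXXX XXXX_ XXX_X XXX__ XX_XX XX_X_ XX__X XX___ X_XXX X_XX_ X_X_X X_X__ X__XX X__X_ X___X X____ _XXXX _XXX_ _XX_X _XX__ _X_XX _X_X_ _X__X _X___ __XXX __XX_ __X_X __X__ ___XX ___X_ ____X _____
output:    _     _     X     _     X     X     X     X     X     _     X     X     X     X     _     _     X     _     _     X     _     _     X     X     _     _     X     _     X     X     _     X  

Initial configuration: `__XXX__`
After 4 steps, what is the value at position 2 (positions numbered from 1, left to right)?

_

_X___X_
X_X_X_X
_XX_X__
X__XXX_
position 2 holds _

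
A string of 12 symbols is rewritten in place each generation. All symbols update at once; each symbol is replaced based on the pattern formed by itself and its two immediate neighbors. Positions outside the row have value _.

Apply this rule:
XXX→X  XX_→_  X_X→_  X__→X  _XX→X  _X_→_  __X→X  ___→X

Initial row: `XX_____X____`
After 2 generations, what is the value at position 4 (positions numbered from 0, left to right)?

X_XXXXX_XXXX
__XXXX__XXX_
position 4 holds X

X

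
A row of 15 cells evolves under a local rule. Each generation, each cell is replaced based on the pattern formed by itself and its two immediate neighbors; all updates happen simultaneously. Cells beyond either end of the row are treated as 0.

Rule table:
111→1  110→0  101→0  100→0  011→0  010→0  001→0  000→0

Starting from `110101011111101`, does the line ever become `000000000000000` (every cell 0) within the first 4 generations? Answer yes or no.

000000001111000
000000000110000
000000000000000
all cells are 0 at generation 3

yes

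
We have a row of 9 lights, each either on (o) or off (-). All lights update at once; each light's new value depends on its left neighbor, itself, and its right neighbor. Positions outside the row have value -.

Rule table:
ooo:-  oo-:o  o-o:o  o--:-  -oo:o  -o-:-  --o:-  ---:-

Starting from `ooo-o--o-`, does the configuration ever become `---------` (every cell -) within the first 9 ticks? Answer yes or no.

yes

o-oo-----
-ooo-----
-o-o-----
--o------
---------
all cells are - at tick 5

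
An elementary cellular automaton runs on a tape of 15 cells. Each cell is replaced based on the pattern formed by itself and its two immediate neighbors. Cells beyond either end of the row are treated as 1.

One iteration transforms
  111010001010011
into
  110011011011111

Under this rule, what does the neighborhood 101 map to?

0

At position 3 the neighborhood is 101; the next row has 0 there.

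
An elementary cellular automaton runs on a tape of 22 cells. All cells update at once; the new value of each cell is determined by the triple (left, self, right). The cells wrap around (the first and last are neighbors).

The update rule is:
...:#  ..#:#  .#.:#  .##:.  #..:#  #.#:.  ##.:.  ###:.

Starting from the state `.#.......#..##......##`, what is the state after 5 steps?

.###########..######..
#...........##......##
.###########..######..  (repeats step 1; period 2)
step 5: .###########..######..

.###########..######..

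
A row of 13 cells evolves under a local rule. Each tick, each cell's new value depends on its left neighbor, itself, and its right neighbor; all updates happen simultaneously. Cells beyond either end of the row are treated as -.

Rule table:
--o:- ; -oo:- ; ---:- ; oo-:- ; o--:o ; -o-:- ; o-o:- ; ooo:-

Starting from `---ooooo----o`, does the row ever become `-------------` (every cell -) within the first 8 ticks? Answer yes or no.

--------o----
---------o---
----------o--
-----------o-
------------o
-------------
all cells are - at tick 6

yes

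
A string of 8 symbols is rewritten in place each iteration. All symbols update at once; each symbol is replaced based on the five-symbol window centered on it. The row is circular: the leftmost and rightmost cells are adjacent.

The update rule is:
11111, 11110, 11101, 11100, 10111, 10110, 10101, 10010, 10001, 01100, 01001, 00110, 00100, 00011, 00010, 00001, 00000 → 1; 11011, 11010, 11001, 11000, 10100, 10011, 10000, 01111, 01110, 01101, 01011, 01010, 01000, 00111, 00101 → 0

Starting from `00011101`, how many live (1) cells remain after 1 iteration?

iteration 1: 01100100
count of 1: 3

3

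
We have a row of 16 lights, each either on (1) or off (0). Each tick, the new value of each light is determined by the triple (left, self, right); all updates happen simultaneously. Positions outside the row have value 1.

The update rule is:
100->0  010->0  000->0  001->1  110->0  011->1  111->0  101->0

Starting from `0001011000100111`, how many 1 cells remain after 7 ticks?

tick 1: 0010010001001100
tick 2: 0100100010011001
tick 3: 0001000100110011
tick 4: 0010001001100110
tick 5: 0100010011001100
tick 6: 0000100110011001
tick 7: 0001001100110011
count of 1: 7

7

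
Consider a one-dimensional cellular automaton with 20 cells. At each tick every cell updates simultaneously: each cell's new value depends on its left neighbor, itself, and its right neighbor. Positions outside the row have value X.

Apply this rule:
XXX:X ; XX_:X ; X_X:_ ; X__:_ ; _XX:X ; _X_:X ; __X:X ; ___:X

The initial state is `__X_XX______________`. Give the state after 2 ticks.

_XX_XX_XXXXXXXXXXXXX

_XX_XX_XXXXXXXXXXXXX
_XX_XX_XXXXXXXXXXXXX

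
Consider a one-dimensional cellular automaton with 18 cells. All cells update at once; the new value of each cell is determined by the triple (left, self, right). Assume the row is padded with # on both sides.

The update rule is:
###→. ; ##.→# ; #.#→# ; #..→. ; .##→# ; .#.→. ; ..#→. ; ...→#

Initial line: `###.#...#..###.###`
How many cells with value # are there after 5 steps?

5

..##..#....#.###..
..##....##..##.#..
..##.##.##..###...
..########..#.#.#.
..#......#...#.#.#
count of #: 5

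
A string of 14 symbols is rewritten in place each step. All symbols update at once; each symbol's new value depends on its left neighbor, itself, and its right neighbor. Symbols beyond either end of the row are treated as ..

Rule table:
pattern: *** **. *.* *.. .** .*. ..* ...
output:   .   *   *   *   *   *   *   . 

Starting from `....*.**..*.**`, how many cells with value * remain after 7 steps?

...***********
..**.........*
.****.......**
**..**.....***
*******...**.*
*.....**.*****
**...*****...*
count of *: 8

8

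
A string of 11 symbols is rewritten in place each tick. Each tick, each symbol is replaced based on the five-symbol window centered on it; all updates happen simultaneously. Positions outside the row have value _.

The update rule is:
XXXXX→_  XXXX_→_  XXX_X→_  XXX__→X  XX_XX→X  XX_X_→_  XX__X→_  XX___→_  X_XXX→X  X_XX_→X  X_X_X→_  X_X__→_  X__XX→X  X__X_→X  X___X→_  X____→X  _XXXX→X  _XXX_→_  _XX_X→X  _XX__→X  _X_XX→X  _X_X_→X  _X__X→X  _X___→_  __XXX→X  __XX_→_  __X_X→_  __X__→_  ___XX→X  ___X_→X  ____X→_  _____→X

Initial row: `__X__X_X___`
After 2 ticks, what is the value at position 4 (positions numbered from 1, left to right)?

tick 1: _X_XX_X__XX
tick 2: X_XXX__XX_X
position 4 holds X

X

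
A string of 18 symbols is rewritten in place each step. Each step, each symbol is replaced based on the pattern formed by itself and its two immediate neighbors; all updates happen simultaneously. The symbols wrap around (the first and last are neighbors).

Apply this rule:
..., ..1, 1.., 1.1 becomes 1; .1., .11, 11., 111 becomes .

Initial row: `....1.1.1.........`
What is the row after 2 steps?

1111.1.1.111111111
....1.1.1.........

....1.1.1.........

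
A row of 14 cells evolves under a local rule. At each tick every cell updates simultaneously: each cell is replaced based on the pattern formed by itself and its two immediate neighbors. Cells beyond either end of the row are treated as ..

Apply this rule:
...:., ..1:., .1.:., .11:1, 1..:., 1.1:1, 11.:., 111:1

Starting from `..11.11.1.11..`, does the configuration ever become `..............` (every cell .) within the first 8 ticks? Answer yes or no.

..1.11.1.11...
...11.1.11....
...1.1.11.....
....1.11......
.....11.......
.....1........
..............
all cells are . at tick 7

yes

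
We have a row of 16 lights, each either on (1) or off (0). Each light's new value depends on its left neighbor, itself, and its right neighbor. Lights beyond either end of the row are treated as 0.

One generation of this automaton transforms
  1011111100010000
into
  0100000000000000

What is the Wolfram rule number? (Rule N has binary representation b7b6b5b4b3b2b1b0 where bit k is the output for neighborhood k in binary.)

position 3: 111 → 0  (bit 7 = 0)
position 7: 110 → 0  (bit 6 = 0)
position 1: 101 → 1  (bit 5 = 1)
position 8: 100 → 0  (bit 4 = 0)
position 2: 011 → 0  (bit 3 = 0)
position 0: 010 → 0  (bit 2 = 0)
position 10: 001 → 0  (bit 1 = 0)
position 9: 000 → 0  (bit 0 = 0)
bits b7..b0 = 00100000 = 32

32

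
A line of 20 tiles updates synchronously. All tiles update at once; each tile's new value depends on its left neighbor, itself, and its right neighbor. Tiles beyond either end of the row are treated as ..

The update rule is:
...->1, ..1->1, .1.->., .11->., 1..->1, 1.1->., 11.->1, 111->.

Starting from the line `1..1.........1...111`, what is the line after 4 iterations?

.11.111111111.111..1
1.1.........1...111.
...111111111.111..11
111........1...111.1

111........1...111.1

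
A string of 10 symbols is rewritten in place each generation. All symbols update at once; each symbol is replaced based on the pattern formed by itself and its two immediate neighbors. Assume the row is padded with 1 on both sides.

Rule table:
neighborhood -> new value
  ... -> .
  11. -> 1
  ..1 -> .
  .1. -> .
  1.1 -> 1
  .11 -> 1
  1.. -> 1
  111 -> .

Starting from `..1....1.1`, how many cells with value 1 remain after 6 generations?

6

1..1....11
11..1...1.
.11..1...1
1111..1..1
...11..1.1
1..111..11
count of 1: 6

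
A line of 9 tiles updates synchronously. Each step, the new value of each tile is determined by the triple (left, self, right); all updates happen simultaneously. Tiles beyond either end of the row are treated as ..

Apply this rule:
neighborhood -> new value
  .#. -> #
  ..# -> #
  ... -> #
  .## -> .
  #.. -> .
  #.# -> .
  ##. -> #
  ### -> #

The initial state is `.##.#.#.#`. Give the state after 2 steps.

#.#.#.#.#

#.#.#.#.#
#.#.#.#.#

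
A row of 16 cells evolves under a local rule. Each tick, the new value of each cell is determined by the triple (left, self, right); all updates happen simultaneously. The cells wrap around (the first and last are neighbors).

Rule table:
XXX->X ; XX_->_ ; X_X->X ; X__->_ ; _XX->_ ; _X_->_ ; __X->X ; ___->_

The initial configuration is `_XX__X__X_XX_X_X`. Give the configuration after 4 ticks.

X___X__X_X__X_X_
___X__X_X__X_X_X
__X__X_X__X_X_X_
_X__X_X__X_X_X__

_X__X_X__X_X_X__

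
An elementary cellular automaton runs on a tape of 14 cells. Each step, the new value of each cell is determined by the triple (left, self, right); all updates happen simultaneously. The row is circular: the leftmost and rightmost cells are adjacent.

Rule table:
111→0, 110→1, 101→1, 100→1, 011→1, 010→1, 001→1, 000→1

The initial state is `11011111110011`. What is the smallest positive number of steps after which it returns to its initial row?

step 1: 01110000011110
step 2: 11011111110011

2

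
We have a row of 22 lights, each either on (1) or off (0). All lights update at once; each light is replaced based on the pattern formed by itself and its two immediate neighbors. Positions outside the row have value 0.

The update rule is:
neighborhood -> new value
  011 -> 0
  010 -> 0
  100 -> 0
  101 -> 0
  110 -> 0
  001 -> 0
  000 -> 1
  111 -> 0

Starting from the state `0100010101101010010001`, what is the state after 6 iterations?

1100011111111111110001

0001000000000000000100
1100011111111111110001
0001000000000000000100  (repeats iteration 1; period 2)
iteration 6: 1100011111111111110001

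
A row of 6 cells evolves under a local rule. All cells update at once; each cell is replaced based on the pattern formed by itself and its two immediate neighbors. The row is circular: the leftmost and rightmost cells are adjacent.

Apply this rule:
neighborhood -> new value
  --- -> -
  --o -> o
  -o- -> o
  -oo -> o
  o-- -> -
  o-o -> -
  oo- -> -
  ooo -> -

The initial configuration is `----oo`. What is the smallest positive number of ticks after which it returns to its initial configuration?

tick 1: ---oo-
tick 2: --oo--
tick 3: -oo---
tick 4: oo----
tick 5: o----o
tick 6: ----oo

6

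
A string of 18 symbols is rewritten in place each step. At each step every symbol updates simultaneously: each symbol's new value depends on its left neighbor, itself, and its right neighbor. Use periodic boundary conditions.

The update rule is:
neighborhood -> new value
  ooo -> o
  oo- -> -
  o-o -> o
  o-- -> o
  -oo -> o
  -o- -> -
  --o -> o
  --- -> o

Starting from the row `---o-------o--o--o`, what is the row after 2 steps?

oo-ooooooo-oo-oo-o

ooo-ooooooo-oo-oo-
oo-ooooooo-oo-oo-o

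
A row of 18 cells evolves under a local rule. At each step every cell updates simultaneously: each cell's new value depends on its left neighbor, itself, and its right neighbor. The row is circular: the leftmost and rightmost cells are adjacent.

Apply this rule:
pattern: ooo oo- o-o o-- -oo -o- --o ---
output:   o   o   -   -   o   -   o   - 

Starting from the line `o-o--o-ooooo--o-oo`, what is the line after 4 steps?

o---o--ooooo-o--oo
o--o--oooooo---ooo
o-o--ooooooo--oooo
o---oooooooo-ooooo

o---oooooooo-ooooo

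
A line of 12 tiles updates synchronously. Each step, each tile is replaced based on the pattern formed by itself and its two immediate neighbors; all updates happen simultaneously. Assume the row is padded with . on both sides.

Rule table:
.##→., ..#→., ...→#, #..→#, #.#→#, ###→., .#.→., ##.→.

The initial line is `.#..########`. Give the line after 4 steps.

..##########

..#.........
#..#########
.#..........
..##########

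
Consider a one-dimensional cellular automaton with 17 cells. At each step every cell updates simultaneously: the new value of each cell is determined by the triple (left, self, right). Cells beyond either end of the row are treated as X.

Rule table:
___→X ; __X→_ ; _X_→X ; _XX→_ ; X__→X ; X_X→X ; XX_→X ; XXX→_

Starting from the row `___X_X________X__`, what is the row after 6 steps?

step 1: XX_XXXXXXXXXX_XX_
step 2: _XX_________XX_XX
step 3: X_XXXXXXXXX__XX__
step 4: XX________XX__XX_
step 5: _XXXXXXXX__XX__XX
step 6: X_______XX__XX___

X_______XX__XX___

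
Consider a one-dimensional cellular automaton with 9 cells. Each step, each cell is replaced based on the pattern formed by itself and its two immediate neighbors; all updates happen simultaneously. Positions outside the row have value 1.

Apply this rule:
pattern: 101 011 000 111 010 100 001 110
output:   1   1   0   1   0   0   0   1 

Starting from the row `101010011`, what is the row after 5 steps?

111000011

110100011
111000011
111000011  (fixed point — unchanged through step 5)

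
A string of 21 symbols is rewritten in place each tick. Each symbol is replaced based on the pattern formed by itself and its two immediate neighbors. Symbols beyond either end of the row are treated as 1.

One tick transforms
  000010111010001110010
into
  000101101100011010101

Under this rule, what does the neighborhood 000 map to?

0

At position 1 the neighborhood is 000; the next row has 0 there.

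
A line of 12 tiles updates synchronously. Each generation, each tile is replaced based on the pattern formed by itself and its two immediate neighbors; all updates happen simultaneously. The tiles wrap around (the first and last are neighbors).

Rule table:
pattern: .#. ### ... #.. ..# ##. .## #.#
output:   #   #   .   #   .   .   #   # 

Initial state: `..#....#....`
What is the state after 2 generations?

..#.#..#.#..

generation 1: ..##...##...
generation 2: ..#.#..#.#..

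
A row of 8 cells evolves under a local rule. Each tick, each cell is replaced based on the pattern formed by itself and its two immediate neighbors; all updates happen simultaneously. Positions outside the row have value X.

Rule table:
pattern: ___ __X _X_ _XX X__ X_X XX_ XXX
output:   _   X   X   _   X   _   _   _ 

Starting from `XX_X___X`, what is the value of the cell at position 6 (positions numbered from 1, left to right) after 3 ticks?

X

___XX_X_
X_X___X_
__XX_XX_
position 6 holds X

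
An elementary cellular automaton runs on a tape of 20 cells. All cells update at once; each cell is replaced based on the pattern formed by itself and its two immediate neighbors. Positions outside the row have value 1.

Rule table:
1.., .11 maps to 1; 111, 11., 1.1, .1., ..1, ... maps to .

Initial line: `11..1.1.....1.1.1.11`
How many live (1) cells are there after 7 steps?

..1....1..........1.
1..1....1...........
.1..1....1..........
..1..1....1.........
1..1..1....1........
.1..1..1....1.......
..1..1..1....1......
count of 1: 4

4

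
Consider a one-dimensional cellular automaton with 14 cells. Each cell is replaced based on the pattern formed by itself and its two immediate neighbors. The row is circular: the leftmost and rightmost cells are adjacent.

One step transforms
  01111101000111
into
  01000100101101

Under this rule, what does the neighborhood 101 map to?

At position 0 the neighborhood is 101; the next row has 0 there.

0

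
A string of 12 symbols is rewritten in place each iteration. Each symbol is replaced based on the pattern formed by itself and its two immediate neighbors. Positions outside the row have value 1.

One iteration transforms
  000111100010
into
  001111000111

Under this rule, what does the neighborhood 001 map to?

1

At position 2 the neighborhood is 001; the next row has 1 there.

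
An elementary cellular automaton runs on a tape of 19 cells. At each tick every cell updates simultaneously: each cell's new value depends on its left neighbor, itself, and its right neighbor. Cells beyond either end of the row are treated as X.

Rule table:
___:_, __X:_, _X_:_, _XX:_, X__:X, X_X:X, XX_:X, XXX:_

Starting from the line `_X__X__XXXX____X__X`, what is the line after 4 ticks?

X_X__X____XX____X__
XX_X__X____XX____X_
_XX_X__X____XX____X
X_XX_X__X____XX____

X_XX_X__X____XX____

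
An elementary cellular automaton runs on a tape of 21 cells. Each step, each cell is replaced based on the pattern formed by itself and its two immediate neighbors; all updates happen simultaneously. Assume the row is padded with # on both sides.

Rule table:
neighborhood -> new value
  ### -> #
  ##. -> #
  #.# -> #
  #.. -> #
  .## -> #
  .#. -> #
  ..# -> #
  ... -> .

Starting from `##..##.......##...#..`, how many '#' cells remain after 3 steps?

20

#######.....####.####
########...##########
#########.###########
count of #: 20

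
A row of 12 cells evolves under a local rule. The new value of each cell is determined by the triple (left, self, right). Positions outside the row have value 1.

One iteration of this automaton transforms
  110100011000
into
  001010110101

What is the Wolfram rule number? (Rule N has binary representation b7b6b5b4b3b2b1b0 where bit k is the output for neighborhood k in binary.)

position 0: 111 → 0  (bit 7 = 0)
position 1: 110 → 0  (bit 6 = 0)
position 2: 101 → 1  (bit 5 = 1)
position 4: 100 → 1  (bit 4 = 1)
position 7: 011 → 1  (bit 3 = 1)
position 3: 010 → 0  (bit 2 = 0)
position 6: 001 → 1  (bit 1 = 1)
position 5: 000 → 0  (bit 0 = 0)
bits b7..b0 = 00111010 = 58

58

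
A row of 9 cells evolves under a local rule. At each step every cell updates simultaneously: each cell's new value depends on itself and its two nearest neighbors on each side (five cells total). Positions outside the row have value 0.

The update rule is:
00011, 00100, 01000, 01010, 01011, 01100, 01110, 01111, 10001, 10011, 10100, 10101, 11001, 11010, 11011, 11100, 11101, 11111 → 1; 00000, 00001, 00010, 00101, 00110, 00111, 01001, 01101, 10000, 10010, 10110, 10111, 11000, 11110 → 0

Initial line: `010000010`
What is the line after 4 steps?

101011101

step 1: 011000011
step 2: 101000101
step 3: 011110011
step 4: 101011101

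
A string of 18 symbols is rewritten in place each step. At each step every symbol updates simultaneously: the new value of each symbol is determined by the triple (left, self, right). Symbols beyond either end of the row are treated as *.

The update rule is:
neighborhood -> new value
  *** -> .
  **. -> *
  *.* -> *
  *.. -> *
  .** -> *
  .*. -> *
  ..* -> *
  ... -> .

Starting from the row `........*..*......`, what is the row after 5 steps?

.....****..**..**.

step 1: *......******....*
step 2: **....**....**..**
step 3: .**..****..******.
step 4: ******..****....**
step 5: .....****..**..**.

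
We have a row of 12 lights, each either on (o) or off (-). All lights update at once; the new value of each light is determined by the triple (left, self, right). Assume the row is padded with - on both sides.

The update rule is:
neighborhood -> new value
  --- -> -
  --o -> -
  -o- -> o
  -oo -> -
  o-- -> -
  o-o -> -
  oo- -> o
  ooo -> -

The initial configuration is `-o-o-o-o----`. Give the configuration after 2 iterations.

-o-o-o-o----

iteration 1: -o-o-o-o----  (fixed point — unchanged through iteration 2)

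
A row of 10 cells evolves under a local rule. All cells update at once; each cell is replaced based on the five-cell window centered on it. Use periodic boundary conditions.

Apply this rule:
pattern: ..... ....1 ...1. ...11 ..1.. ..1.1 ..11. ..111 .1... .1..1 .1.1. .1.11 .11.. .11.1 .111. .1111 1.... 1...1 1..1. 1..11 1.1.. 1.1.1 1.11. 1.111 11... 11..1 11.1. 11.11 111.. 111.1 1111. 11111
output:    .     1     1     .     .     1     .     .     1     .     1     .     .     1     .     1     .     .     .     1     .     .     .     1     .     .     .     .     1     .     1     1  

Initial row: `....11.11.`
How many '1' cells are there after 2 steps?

3

..1..1....
11....1...
count of 1: 3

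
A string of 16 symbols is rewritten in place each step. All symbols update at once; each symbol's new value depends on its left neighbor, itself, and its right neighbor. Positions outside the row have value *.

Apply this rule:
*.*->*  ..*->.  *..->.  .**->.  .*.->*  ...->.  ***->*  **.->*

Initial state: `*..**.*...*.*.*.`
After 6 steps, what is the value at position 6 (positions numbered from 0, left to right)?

*

*...***...******
*....**....*****
*.....*.....****
*.....*......***
*.....*.......**
*.....*........*
position 6 holds *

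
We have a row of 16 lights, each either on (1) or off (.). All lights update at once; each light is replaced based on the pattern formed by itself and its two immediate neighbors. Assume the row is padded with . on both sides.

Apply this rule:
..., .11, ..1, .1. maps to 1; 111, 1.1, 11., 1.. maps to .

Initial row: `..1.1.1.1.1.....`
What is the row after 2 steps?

111.1.1.1.1.1111
1...1.1.1.1.1...

1...1.1.1.1.1...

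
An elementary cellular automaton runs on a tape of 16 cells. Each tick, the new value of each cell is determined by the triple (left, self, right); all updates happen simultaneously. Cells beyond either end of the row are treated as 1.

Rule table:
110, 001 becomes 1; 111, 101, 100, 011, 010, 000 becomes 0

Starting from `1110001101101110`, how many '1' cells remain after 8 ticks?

4

0010010100100010
0100100001000100
0001000010001001
0010000100010010
0100001000100100
0000010001001001
0000100010010010
0001000100100100
count of 1: 4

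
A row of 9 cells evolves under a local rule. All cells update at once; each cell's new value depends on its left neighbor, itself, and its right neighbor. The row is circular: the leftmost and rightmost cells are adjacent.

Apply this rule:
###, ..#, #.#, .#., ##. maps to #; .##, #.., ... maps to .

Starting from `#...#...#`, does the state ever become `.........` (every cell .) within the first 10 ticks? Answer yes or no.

tick 1: #..##..#.
tick 2: #.#.#.###
tick 3: ######.##
tick 4: #######.#
tick 5: ########.
tick 6: .########
tick 7: #.#######
tick 8: ##.######
tick 9: ###.#####
tick 10: ####.####
tick 10 is ####.####, still not uniform .

no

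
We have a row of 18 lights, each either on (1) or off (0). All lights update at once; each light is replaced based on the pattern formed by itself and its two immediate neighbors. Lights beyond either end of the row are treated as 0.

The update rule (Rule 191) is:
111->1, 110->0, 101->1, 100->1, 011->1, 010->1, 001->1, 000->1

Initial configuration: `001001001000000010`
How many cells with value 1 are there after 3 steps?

111111111111111111
111111111111111110
111111111111111101
count of 1: 17

17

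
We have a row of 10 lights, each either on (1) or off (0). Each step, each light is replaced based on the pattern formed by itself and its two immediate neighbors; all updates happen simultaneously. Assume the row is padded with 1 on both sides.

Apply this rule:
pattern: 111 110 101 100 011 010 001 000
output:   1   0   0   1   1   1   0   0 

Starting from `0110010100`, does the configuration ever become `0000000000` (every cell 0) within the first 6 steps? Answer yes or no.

step 1: 0101010110
step 2: 0101010100
step 3: 0101010110  (repeats step 1; period 2)
step 6: 0101010100
step 6 is 0101010100, still not uniform 0

no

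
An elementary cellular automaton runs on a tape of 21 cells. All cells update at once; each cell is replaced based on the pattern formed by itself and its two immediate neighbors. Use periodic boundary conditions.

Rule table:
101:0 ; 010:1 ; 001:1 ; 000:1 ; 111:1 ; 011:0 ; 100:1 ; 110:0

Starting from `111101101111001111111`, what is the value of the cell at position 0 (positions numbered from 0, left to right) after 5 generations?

0

111000000110110111111
110111111000000011111
100011110111111101111
011101100011111000111
001000011101110111010
position 0 holds 0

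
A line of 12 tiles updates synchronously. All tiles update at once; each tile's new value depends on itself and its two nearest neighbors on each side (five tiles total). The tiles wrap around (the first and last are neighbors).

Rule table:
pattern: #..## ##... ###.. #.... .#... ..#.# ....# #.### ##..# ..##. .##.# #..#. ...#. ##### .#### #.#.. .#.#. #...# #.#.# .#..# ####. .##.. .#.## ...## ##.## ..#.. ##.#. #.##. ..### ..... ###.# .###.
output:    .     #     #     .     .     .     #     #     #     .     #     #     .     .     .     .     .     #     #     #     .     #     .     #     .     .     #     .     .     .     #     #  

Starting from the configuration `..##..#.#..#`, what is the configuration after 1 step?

#..###...##.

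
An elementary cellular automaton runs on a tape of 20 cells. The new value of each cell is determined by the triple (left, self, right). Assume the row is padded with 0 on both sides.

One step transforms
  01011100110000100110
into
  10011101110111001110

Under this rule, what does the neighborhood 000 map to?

At position 11 the neighborhood is 000; the next row has 1 there.

1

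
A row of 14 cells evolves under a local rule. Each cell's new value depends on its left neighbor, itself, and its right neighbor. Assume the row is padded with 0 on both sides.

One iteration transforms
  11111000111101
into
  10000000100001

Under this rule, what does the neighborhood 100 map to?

0

At position 5 the neighborhood is 100; the next row has 0 there.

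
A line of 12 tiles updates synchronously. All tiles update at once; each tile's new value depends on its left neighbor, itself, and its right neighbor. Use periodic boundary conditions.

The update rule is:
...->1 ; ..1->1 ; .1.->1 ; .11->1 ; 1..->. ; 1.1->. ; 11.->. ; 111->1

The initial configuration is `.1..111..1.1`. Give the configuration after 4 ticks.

.1.111..11.1
.1.11..11..1
.1.1..11..11
.1.1.11..11.

.1.1.11..11.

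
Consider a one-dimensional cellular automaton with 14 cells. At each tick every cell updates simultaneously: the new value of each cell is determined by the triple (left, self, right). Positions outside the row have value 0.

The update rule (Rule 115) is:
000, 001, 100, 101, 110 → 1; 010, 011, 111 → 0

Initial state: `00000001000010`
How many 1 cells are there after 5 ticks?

11111110111101
00000011000110
11111101111011
00000110001101
11111011110110
count of 1: 11

11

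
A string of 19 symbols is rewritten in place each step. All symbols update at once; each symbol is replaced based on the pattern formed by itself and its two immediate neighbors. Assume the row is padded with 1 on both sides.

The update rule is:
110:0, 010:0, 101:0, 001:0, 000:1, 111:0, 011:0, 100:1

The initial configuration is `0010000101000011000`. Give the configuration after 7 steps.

1001110000111000110
0100001110000110000
0011100001110001110
1000011100001100000
0111000011100011110
0000111000011000000
1110000111000111110

1110000111000111110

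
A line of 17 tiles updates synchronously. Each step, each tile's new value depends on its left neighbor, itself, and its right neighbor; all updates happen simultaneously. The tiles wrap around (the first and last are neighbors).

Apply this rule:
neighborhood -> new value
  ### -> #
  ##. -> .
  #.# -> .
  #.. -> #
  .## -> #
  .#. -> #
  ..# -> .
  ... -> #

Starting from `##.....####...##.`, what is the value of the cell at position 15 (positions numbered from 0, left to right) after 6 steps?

#.####.###.##.#..
#.###..##..#..##.
#.##.#.#.#.##.#..
#.#..#.#.#.#..##.
#.##.#.#.#.##.#..  (repeats step 3; period 2)
step 6: #.#..#.#.#.#..##.
position 15 holds #

#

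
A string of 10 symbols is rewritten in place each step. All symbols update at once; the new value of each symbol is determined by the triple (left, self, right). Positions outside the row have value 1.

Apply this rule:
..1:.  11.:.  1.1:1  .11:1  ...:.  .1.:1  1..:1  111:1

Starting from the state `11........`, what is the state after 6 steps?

.111.111..

1.1.......
.111......
111.1.....
11.111....
1.111.1...
.111.111..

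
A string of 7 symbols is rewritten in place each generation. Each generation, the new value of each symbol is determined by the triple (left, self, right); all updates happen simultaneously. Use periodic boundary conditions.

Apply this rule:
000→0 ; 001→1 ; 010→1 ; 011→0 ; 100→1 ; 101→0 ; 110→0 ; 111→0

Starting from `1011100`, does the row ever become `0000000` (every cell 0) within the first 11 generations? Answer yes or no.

1000011
0100100
1111110
0000000
all cells are 0 at generation 4

yes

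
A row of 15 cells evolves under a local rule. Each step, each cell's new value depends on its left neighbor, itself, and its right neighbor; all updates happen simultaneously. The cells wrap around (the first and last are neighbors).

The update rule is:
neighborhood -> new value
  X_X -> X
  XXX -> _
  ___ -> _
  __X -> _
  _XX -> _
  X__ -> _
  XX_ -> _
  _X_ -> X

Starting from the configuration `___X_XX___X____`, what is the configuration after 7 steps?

step 1: ___XX_____X____
step 2: __________X____
step 3: __________X____  (fixed point — unchanged through step 7)

__________X____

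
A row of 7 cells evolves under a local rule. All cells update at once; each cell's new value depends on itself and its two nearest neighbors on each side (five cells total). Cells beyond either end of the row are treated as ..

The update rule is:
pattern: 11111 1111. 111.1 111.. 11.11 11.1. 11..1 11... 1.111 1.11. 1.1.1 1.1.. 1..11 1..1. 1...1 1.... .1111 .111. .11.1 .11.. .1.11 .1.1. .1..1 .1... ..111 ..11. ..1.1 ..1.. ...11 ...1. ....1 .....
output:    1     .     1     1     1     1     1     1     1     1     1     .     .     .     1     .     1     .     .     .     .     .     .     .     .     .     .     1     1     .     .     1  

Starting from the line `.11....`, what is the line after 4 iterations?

iteration 1: 1..1.11
iteration 2: 1....1.
iteration 3: 1....1.  (fixed point — unchanged through iteration 4)

1....1.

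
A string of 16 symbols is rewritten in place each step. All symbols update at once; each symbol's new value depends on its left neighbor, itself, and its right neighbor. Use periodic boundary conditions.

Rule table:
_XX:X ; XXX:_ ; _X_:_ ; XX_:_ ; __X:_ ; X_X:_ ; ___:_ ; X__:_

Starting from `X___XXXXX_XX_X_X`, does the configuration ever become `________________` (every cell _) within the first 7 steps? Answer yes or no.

step 1: ____X_____X____X
step 2: ________________
all cells are _ at step 2

yes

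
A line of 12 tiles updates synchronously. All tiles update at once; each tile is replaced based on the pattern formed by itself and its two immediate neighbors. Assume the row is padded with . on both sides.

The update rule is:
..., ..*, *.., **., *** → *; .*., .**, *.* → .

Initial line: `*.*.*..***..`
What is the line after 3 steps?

.....**.****
*****.*..***
.****..**.**

.****..**.**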